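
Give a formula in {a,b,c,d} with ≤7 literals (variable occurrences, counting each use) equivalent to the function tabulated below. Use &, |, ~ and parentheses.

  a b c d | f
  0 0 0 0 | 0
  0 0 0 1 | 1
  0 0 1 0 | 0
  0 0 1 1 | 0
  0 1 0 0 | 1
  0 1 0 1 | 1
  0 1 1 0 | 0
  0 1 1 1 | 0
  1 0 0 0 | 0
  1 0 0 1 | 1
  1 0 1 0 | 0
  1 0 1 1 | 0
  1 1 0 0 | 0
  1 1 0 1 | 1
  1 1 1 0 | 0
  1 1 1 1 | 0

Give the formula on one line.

  ~c = 1100110011001100
  ~a = 1111111100000000
  (d | ~a) = 1111111101010101
  (b & (d | ~a)) = 0000111100000101
  (d | (b & (d | ~a))) = 0101111101010101
  (~c & (d | (b & (d | ~a)))) = 0100110001000100

(~c & (d | (b & (d | ~a))))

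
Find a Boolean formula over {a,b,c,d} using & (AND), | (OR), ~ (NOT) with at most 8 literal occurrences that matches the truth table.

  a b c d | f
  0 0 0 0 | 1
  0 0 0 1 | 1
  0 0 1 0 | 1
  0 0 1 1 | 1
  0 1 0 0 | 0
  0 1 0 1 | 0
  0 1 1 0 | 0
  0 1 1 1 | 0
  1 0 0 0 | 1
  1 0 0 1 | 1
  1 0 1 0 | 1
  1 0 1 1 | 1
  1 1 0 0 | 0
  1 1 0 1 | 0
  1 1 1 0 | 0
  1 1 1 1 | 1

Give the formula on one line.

(~b | ((c | (d & ~a)) & (a & (~a | d))))

  ~b = 1111000011110000
  ~a = 1111111100000000
  (d & ~a) = 0101010100000000
  (c | (d & ~a)) = 0111011100110011
  (~a | d) = 1111111101010101
  (a & (~a | d)) = 0000000001010101
  ((c | (d & ~a)) & (a & (~a | d))) = 0000000000010001
  (~b | ((c | (d & ~a)) & (a & (~a | d)))) = 1111000011110001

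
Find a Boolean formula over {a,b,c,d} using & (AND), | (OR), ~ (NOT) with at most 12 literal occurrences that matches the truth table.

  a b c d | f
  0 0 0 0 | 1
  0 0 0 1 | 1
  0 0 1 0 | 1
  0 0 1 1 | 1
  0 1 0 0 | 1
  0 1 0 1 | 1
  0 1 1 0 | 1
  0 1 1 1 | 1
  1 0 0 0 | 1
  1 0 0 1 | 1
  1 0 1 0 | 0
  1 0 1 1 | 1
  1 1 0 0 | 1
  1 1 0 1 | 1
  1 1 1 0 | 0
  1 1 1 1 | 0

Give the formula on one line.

  ~a = 1111111100000000
  ~c = 1100110011001100
  ~b = 1111000011110000
  (d & c) = 0001000100010001
  ((d & c) & ~b) = 0001000000010000
  ~d = 1010101010101010
  (((d & c) & ~b) | ~d) = 1011101010111010
  (~b | (((d & c) & ~b) | ~d)) = 1111101011111010
  (~a | (~b | (((d & c) & ~b) | ~d))) = 1111111111111010
  ((~a | (~b | (((d & c) & ~b) | ~d))) & d) = 0101010101010000
  (~c | ((~a | (~b | (((d & c) & ~b) | ~d))) & d)) = 1101110111011100
  (~a | (~c | ((~a | (~b | (((d & c) & ~b) | ~d))) & d))) = 1111111111011100

(~a | (~c | ((~a | (~b | (((d & c) & ~b) | ~d))) & d)))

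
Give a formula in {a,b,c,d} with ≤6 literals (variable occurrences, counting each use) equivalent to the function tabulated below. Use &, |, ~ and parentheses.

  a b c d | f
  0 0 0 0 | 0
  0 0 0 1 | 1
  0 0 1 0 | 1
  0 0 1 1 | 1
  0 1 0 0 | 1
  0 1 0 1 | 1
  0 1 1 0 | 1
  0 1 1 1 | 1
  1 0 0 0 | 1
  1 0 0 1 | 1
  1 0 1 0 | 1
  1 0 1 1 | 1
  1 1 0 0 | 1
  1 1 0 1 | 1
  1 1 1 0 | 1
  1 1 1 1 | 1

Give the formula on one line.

(((a | b) | c) | (a | (d & ~a)))

  (a | b) = 0000111111111111
  ((a | b) | c) = 0011111111111111
  ~a = 1111111100000000
  (d & ~a) = 0101010100000000
  (a | (d & ~a)) = 0101010111111111
  (((a | b) | c) | (a | (d & ~a))) = 0111111111111111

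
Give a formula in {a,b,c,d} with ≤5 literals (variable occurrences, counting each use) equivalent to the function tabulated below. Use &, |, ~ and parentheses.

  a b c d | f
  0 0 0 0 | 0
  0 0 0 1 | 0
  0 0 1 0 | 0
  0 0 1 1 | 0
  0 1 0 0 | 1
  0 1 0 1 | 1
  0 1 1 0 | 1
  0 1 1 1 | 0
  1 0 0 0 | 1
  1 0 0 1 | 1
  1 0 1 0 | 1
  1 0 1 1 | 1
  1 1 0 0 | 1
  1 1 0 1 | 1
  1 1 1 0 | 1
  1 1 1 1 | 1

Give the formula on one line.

  ~d = 1010101010101010
  ~c = 1100110011001100
  (~d | ~c) = 1110111011101110
  ((~d | ~c) & b) = 0000111000001110
  ~a = 1111111100000000
  (((~d | ~c) & b) & ~a) = 0000111000000000
  (a | (((~d | ~c) & b) & ~a)) = 0000111011111111

(a | (((~d | ~c) & b) & ~a))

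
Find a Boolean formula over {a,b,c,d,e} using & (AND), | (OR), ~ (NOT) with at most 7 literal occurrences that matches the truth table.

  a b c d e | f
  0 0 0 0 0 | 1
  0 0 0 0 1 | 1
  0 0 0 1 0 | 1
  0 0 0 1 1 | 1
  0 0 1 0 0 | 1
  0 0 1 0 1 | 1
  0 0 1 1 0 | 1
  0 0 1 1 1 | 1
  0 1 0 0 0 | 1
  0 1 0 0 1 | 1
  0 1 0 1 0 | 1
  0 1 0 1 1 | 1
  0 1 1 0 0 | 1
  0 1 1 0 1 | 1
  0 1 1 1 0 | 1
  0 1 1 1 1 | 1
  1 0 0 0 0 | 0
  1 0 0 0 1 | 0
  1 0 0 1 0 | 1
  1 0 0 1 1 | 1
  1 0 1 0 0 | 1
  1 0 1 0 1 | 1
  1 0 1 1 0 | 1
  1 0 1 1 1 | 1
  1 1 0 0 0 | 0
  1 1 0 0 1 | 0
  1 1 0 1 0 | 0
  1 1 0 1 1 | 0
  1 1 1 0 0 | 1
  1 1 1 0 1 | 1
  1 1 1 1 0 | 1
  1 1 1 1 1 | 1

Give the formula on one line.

(((~b & d) | ~a) | c)

  ~b = 11111111000000001111111100000000
  (~b & d) = 00110011000000000011001100000000
  ~a = 11111111111111110000000000000000
  ((~b & d) | ~a) = 11111111111111110011001100000000
  (((~b & d) | ~a) | c) = 11111111111111110011111100001111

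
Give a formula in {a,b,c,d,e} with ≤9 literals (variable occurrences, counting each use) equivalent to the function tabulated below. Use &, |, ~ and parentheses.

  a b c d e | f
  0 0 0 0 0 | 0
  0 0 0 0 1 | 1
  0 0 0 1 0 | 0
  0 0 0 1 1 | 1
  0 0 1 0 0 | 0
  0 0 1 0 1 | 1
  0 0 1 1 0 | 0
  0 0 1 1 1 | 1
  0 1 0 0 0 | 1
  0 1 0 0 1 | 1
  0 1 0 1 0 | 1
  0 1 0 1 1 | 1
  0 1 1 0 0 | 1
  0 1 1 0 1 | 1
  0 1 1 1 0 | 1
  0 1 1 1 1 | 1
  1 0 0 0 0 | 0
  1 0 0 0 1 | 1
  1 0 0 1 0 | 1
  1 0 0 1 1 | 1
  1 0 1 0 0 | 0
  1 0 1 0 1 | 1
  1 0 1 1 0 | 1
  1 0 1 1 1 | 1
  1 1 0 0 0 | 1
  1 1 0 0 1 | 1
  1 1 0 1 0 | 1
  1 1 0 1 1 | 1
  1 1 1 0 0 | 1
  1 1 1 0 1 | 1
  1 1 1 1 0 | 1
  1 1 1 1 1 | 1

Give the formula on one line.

  ~d = 11001100110011001100110011001100
  ~b = 11111111000000001111111100000000
  (~d | ~b) = 11111111110011001111111111001100
  (e & (~d | ~b)) = 01010101010001000101010101000100
  (d & ~b) = 00110011000000000011001100000000
  (a & (d & ~b)) = 00000000000000000011001100000000
  ((a & (d & ~b)) | b) = 00000000111111110011001111111111
  ((e & (~d | ~b)) | ((a & (d & ~b)) | b)) = 01010101111111110111011111111111

((e & (~d | ~b)) | ((a & (d & ~b)) | b))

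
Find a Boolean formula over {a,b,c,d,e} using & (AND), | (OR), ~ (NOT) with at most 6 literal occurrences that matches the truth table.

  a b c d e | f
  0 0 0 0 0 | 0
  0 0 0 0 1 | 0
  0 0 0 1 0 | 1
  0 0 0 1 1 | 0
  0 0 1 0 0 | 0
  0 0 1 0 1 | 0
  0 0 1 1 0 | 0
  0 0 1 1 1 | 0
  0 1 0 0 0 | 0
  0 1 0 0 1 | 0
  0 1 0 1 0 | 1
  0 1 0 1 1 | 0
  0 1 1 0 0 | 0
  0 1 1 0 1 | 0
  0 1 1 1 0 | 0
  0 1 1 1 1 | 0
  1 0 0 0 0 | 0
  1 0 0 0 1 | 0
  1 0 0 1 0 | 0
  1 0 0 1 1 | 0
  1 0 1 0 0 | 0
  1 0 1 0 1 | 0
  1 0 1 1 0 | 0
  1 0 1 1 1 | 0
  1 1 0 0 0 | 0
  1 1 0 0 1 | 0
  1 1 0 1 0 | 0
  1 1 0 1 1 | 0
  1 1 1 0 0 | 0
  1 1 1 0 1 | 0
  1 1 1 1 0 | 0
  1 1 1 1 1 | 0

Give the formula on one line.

  ~c = 11110000111100001111000011110000
  ~a = 11111111111111110000000000000000
  (~c & ~a) = 11110000111100000000000000000000
  ((~c & ~a) & d) = 00110000001100000000000000000000
  ~e = 10101010101010101010101010101010
  (((~c & ~a) & d) & ~e) = 00100000001000000000000000000000

(((~c & ~a) & d) & ~e)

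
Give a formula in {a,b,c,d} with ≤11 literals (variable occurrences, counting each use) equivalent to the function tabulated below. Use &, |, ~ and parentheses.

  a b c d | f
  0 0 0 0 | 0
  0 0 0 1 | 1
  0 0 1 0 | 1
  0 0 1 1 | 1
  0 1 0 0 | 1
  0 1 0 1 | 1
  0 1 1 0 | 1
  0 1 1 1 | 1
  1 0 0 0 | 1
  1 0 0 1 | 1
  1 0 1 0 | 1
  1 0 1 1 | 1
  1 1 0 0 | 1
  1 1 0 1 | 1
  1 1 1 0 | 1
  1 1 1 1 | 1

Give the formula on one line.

  ~d = 1010101010101010
  (~d & c) = 0010001000100010
  ((~d & c) | b) = 0010111100101111
  (a | ((~d & c) | b)) = 0010111111111111
  (c & ~d) = 0010001000100010
  ((c & ~d) | a) = 0010001011111111
  (b & ((c & ~d) | a)) = 0000001000001111
  ((b & ((c & ~d) | a)) | d) = 0101011101011111
  ((a | ((~d & c) | b)) | ((b & ((c & ~d) | a)) | d)) = 0111111111111111

((a | ((~d & c) | b)) | ((b & ((c & ~d) | a)) | d))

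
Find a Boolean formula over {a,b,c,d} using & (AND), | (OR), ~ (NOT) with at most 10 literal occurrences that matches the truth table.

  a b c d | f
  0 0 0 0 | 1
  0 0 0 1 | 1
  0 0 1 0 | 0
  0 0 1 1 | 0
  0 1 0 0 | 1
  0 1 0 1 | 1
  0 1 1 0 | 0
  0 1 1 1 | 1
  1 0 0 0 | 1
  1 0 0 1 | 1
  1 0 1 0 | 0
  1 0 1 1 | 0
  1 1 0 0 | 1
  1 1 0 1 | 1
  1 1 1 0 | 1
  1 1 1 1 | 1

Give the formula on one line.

  ~c = 1100110011001100
  (c | d) = 0111011101110111
  ((c | d) & b) = 0000011100000111
  (a | d) = 0101010111111111
  (((c | d) & b) & (a | d)) = 0000010100000111
  (c & (((c | d) & b) & (a | d))) = 0000000100000011
  (~c | (c & (((c | d) & b) & (a | d)))) = 1100110111001111

(~c | (c & (((c | d) & b) & (a | d))))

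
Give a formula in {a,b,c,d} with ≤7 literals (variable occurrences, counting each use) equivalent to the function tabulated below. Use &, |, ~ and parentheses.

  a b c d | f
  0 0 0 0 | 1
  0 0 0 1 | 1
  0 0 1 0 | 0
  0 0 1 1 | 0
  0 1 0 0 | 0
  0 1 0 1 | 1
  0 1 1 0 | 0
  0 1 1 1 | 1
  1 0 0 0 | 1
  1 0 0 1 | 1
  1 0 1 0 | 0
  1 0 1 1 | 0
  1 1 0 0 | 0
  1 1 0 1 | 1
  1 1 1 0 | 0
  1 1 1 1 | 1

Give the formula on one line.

((d | ~b) & (~c | b))

  ~b = 1111000011110000
  (d | ~b) = 1111010111110101
  ~c = 1100110011001100
  (~c | b) = 1100111111001111
  ((d | ~b) & (~c | b)) = 1100010111000101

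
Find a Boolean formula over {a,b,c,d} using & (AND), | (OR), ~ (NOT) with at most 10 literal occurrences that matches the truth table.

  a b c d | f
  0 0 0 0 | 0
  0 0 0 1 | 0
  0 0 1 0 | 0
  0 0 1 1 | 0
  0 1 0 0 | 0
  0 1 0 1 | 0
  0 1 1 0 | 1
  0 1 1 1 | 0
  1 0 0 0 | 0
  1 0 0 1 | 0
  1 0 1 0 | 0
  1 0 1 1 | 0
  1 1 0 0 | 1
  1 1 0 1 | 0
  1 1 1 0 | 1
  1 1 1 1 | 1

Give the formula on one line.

(((~d & a) | c) & (b & ((~d & b) | (a & c))))

  ~d = 1010101010101010
  (~d & a) = 0000000010101010
  ((~d & a) | c) = 0011001110111011
  (~d & b) = 0000101000001010
  (a & c) = 0000000000110011
  ((~d & b) | (a & c)) = 0000101000111011
  (b & ((~d & b) | (a & c))) = 0000101000001011
  (((~d & a) | c) & (b & ((~d & b) | (a & c)))) = 0000001000001011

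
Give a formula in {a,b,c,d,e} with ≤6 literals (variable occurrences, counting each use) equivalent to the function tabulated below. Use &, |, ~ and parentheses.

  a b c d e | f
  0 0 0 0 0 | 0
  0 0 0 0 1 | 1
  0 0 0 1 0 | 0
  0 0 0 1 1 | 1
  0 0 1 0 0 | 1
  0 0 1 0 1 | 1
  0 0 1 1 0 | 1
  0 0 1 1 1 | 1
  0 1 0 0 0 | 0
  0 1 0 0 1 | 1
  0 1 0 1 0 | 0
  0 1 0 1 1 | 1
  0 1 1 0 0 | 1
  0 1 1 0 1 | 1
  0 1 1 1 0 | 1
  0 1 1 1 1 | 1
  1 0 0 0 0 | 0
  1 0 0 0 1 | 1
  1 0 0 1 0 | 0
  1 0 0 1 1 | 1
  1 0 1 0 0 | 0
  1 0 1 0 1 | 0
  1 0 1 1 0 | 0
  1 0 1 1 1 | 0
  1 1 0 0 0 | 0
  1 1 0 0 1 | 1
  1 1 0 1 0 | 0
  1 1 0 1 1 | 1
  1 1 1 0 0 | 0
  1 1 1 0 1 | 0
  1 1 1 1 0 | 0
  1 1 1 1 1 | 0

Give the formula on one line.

  ~a = 11111111111111110000000000000000
  (~a | b) = 11111111111111110000000011111111
  ((~a | b) & c) = 00001111000011110000000000001111
  (e | ((~a | b) & c)) = 01011111010111110101010101011111
  ~c = 11110000111100001111000011110000
  (~a | ~c) = 11111111111111111111000011110000
  ((e | ((~a | b) & c)) & (~a | ~c)) = 01011111010111110101000001010000

((e | ((~a | b) & c)) & (~a | ~c))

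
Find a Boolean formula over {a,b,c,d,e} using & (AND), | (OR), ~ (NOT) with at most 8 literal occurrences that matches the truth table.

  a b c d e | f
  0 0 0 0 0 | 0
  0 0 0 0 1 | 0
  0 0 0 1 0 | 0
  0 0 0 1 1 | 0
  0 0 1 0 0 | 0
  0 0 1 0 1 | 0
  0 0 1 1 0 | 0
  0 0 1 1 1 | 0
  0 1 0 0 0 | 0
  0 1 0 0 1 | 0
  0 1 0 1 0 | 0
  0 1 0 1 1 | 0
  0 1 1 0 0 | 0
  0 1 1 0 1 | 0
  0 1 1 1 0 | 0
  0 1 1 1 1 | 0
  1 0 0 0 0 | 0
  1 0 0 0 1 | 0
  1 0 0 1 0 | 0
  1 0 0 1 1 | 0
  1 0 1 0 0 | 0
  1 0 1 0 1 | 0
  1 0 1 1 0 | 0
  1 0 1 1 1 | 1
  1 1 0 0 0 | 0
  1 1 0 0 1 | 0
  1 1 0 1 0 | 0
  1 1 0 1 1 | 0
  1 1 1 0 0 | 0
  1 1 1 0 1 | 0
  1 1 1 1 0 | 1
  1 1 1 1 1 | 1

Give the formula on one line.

((((d & c) | (~c & ~e)) & a) & ((b & c) | e))

  (d & c) = 00000011000000110000001100000011
  ~c = 11110000111100001111000011110000
  ~e = 10101010101010101010101010101010
  (~c & ~e) = 10100000101000001010000010100000
  ((d & c) | (~c & ~e)) = 10100011101000111010001110100011
  (((d & c) | (~c & ~e)) & a) = 00000000000000001010001110100011
  (b & c) = 00000000000011110000000000001111
  ((b & c) | e) = 01010101010111110101010101011111
  ((((d & c) | (~c & ~e)) & a) & ((b & c) | e)) = 00000000000000000000000100000011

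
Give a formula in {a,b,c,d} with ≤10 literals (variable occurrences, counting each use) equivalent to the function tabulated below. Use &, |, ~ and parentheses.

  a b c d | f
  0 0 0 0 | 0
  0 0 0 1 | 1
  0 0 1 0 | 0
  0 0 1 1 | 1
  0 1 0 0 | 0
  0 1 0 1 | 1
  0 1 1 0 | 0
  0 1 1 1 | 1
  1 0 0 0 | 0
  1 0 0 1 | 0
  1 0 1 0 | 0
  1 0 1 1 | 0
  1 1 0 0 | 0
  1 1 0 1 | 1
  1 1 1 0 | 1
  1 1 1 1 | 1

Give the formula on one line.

  ~a = 1111111100000000
  ~b = 1111000011110000
  (~a & ~b) = 1111000000000000
  ((~a & ~b) | b) = 1111111100001111
  (((~a & ~b) | b) & d) = 0101010100000101
  ~d = 1010101010101010
  (~d & c) = 0010001000100010
  (b & (~d & c)) = 0000001000000010
  ((b & (~d & c)) & a) = 0000000000000010
  ((((~a & ~b) | b) & d) | ((b & (~d & c)) & a)) = 0101010100000111

((((~a & ~b) | b) & d) | ((b & (~d & c)) & a))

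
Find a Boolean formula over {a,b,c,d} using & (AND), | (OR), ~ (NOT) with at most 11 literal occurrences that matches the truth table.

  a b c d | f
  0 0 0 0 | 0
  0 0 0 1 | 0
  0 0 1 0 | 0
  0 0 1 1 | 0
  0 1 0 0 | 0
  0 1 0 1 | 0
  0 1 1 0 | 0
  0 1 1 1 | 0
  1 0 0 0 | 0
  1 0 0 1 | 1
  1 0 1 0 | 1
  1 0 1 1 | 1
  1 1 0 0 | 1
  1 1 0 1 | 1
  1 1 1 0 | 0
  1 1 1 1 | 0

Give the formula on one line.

(((((c | b) | d) & a) & ~b) | (~c & (a & b)))

  (c | b) = 0011111100111111
  ((c | b) | d) = 0111111101111111
  (((c | b) | d) & a) = 0000000001111111
  ~b = 1111000011110000
  ((((c | b) | d) & a) & ~b) = 0000000001110000
  ~c = 1100110011001100
  (a & b) = 0000000000001111
  (~c & (a & b)) = 0000000000001100
  (((((c | b) | d) & a) & ~b) | (~c & (a & b))) = 0000000001111100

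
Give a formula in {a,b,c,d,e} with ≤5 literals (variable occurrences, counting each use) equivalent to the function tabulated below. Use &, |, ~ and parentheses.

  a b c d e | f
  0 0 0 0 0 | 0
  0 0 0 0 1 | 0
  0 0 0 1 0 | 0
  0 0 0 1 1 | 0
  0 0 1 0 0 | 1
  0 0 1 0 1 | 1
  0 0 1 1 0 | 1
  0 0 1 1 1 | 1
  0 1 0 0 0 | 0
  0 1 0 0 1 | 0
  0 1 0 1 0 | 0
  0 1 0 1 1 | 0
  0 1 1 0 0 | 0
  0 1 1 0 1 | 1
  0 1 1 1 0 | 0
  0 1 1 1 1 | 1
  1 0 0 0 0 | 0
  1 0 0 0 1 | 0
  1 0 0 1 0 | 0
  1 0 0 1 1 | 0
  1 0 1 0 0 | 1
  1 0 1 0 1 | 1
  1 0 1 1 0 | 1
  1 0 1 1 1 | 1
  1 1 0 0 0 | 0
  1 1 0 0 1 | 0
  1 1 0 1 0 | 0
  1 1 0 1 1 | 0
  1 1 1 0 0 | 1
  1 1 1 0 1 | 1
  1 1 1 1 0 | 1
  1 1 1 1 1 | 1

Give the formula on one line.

  ~b = 11111111000000001111111100000000
  ~e = 10101010101010101010101010101010
  (a & ~e) = 00000000000000001010101010101010
  (~b | (a & ~e)) = 11111111000000001111111110101010
  ((~b | (a & ~e)) | e) = 11111111010101011111111111111111
  (((~b | (a & ~e)) | e) & c) = 00001111000001010000111100001111

(((~b | (a & ~e)) | e) & c)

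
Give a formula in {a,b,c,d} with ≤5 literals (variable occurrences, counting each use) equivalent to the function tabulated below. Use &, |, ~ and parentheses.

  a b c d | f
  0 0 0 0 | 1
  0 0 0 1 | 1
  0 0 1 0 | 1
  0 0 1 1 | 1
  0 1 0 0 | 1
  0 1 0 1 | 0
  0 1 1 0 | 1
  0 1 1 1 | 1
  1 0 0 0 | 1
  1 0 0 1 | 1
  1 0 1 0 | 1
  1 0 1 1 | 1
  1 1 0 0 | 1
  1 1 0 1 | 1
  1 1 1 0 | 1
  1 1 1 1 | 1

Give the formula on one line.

(a | ((~b | (~d | c)) & ~a))

  ~b = 1111000011110000
  ~d = 1010101010101010
  (~d | c) = 1011101110111011
  (~b | (~d | c)) = 1111101111111011
  ~a = 1111111100000000
  ((~b | (~d | c)) & ~a) = 1111101100000000
  (a | ((~b | (~d | c)) & ~a)) = 1111101111111111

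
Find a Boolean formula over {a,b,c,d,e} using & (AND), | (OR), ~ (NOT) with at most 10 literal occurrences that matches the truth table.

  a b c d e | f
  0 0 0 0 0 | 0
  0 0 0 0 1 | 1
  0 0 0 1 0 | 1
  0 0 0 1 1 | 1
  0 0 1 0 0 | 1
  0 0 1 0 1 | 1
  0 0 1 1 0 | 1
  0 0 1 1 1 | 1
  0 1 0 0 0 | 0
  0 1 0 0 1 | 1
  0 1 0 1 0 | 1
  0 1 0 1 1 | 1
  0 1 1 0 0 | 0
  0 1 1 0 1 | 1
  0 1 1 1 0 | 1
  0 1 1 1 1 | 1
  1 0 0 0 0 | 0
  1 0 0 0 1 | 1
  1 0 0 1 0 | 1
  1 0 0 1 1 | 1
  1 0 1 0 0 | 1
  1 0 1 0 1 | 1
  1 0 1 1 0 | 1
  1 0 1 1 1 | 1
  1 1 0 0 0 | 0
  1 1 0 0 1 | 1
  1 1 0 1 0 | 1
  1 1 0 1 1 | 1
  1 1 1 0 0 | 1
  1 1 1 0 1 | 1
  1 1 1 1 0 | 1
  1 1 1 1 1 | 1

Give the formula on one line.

  (d | c) = 00111111001111110011111100111111
  (c | e) = 01011111010111110101111101011111
  ((d | c) | (c | e)) = 01111111011111110111111101111111
  ~b = 11111111000000001111111100000000
  ~c = 11110000111100001111000011110000
  (~b | ~c) = 11111111111100001111111111110000
  (e | (~b | ~c)) = 11111111111101011111111111110101
  (a | (e | (~b | ~c))) = 11111111111101011111111111111111
  (((d | c) | (c | e)) & (a | (e | (~b | ~c)))) = 01111111011101010111111101111111
  ((((d | c) | (c | e)) & (a | (e | (~b | ~c)))) | d) = 01111111011101110111111101111111

((((d | c) | (c | e)) & (a | (e | (~b | ~c)))) | d)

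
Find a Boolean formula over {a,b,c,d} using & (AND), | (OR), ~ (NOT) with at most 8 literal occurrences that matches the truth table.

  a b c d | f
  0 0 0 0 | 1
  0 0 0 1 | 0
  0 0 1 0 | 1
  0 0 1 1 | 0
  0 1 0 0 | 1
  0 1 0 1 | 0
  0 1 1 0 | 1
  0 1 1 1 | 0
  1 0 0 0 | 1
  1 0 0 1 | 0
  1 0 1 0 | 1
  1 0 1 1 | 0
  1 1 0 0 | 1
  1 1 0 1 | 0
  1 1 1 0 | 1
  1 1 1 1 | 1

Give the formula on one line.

(~d | ((b & a) & (~b | c)))

  ~d = 1010101010101010
  (b & a) = 0000000000001111
  ~b = 1111000011110000
  (~b | c) = 1111001111110011
  ((b & a) & (~b | c)) = 0000000000000011
  (~d | ((b & a) & (~b | c))) = 1010101010101011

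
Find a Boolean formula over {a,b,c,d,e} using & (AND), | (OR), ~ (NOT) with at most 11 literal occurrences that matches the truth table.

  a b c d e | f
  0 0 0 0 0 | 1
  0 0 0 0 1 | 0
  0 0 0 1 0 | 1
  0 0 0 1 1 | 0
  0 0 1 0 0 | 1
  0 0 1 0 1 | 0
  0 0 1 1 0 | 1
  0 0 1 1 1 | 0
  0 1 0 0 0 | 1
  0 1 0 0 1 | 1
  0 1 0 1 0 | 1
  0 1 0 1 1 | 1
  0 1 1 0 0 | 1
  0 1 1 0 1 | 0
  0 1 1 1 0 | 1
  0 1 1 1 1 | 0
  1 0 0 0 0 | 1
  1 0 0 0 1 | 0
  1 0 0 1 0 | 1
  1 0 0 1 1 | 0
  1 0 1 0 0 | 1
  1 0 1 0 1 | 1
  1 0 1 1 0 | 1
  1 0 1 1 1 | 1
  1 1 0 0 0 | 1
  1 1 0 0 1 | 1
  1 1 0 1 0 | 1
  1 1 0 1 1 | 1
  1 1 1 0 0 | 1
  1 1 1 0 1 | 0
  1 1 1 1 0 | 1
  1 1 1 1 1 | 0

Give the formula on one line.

(((~a | (~b & c)) & (a | ~e)) | (~e | (b & ~c)))

  ~a = 11111111111111110000000000000000
  ~b = 11111111000000001111111100000000
  (~b & c) = 00001111000000000000111100000000
  (~a | (~b & c)) = 11111111111111110000111100000000
  ~e = 10101010101010101010101010101010
  (a | ~e) = 10101010101010101111111111111111
  ((~a | (~b & c)) & (a | ~e)) = 10101010101010100000111100000000
  ~c = 11110000111100001111000011110000
  (b & ~c) = 00000000111100000000000011110000
  (~e | (b & ~c)) = 10101010111110101010101011111010
  (((~a | (~b & c)) & (a | ~e)) | (~e | (b & ~c))) = 10101010111110101010111111111010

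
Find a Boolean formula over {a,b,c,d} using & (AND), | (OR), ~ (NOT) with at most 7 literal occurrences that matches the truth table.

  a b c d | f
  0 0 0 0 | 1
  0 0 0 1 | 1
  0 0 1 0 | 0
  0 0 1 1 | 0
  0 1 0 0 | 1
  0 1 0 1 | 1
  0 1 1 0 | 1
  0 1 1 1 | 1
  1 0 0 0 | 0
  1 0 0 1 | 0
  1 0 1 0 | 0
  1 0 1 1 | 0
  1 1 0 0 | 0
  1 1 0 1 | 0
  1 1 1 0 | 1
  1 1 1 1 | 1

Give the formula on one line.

((~c & ~a) | (c & b))

  ~c = 1100110011001100
  ~a = 1111111100000000
  (~c & ~a) = 1100110000000000
  (c & b) = 0000001100000011
  ((~c & ~a) | (c & b)) = 1100111100000011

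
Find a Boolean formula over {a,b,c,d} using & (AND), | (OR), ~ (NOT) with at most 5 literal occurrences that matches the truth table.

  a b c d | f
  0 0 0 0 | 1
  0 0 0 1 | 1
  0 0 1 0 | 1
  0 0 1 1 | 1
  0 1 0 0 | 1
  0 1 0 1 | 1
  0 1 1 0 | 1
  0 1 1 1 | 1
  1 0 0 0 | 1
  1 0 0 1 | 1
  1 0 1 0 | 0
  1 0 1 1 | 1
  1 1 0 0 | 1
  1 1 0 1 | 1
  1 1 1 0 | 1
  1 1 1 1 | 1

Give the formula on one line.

(((~a | b) | d) | (~a | ~c))

  ~a = 1111111100000000
  (~a | b) = 1111111100001111
  ((~a | b) | d) = 1111111101011111
  ~c = 1100110011001100
  (~a | ~c) = 1111111111001100
  (((~a | b) | d) | (~a | ~c)) = 1111111111011111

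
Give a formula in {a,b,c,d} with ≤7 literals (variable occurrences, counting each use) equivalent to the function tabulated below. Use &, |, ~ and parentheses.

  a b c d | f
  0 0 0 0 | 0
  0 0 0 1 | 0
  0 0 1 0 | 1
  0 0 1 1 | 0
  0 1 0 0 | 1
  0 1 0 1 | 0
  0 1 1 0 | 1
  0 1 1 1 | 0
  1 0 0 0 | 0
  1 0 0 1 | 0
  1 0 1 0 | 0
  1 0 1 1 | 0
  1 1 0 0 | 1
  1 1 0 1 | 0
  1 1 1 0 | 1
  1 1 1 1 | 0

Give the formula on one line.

(((b | ~c) | ~a) & ((c | b) & ~d))

  ~c = 1100110011001100
  (b | ~c) = 1100111111001111
  ~a = 1111111100000000
  ((b | ~c) | ~a) = 1111111111001111
  (c | b) = 0011111100111111
  ~d = 1010101010101010
  ((c | b) & ~d) = 0010101000101010
  (((b | ~c) | ~a) & ((c | b) & ~d)) = 0010101000001010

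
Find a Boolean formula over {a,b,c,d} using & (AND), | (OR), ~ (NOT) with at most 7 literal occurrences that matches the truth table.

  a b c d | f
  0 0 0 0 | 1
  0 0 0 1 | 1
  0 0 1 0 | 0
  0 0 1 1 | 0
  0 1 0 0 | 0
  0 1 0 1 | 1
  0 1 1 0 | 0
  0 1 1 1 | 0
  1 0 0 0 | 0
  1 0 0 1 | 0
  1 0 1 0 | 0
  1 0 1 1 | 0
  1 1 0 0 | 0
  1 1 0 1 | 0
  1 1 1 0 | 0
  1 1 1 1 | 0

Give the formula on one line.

  ~d = 1010101010101010
  (c & ~d) = 0010001000100010
  (d | (c & ~d)) = 0111011101110111
  ~b = 1111000011110000
  ((d | (c & ~d)) | ~b) = 1111011111110111
  ~a = 1111111100000000
  (((d | (c & ~d)) | ~b) & ~a) = 1111011100000000
  ~c = 1100110011001100
  (~c | a) = 1100110011111111
  ((((d | (c & ~d)) | ~b) & ~a) & (~c | a)) = 1100010000000000

((((d | (c & ~d)) | ~b) & ~a) & (~c | a))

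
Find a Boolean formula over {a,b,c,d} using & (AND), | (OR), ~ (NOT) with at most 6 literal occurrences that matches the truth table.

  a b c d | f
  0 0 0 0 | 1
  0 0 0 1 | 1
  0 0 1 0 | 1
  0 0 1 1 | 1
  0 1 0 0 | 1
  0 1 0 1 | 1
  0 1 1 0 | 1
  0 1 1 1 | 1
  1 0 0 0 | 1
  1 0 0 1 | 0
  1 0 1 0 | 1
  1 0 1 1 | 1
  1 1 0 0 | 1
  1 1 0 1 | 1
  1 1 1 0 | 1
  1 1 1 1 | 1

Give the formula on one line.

  ~d = 1010101010101010
  ~a = 1111111100000000
  (~a | b) = 1111111100001111
  (~d | (~a | b)) = 1111111110101111
  ((~d | (~a | b)) | c) = 1111111110111111

((~d | (~a | b)) | c)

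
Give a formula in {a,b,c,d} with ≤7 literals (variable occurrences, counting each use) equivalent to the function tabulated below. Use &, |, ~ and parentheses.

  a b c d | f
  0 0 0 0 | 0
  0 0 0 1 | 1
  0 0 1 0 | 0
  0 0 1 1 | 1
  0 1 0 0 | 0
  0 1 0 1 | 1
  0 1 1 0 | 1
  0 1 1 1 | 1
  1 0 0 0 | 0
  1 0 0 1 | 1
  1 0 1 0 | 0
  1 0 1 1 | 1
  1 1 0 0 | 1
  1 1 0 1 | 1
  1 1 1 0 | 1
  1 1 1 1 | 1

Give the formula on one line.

  (c | a) = 0011001111111111
  ((c | a) & b) = 0000001100001111
  (((c | a) & b) | d) = 0101011101011111

(((c | a) & b) | d)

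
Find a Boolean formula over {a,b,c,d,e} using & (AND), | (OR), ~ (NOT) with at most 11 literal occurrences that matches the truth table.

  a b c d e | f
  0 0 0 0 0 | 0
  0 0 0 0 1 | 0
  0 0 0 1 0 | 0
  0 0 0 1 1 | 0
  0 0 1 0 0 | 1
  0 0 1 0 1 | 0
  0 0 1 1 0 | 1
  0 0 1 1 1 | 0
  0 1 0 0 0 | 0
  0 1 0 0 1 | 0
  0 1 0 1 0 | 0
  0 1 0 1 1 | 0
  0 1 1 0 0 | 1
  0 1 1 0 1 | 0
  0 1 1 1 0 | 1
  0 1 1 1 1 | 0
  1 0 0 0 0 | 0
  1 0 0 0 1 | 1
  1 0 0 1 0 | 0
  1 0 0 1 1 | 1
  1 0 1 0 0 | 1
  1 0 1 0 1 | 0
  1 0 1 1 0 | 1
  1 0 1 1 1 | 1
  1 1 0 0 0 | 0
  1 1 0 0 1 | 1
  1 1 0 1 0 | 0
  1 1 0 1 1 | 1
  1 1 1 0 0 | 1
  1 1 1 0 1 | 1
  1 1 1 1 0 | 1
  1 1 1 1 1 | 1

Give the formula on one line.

  ~e = 10101010101010101010101010101010
  (~e | d) = 10111011101110111011101110111011
  ~c = 11110000111100001111000011110000
  ((~e | d) | ~c) = 11111011111110111111101111111011
  (((~e | d) | ~c) | b) = 11111011111111111111101111111111
  (a & e) = 00000000000000000101010101010101
  ((((~e | d) | ~c) | b) & (a & e)) = 00000000000000000101000101010101
  (c & ~e) = 00001010000010100000101000001010
  (((((~e | d) | ~c) | b) & (a & e)) | (c & ~e)) = 00001010000010100101101101011111

(((((~e | d) | ~c) | b) & (a & e)) | (c & ~e))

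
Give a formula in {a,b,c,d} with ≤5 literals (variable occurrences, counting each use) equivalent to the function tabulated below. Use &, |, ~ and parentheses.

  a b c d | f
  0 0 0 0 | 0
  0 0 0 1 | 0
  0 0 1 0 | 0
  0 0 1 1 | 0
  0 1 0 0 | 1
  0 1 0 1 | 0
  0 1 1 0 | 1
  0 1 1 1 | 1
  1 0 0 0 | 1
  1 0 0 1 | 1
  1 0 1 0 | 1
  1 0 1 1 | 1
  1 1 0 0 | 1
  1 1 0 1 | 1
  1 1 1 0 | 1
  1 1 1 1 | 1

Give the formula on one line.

  ~d = 1010101010101010
  (c | ~d) = 1011101110111011
  (b & (c | ~d)) = 0000101100001011
  (a | (b & (c | ~d))) = 0000101111111111

(a | (b & (c | ~d)))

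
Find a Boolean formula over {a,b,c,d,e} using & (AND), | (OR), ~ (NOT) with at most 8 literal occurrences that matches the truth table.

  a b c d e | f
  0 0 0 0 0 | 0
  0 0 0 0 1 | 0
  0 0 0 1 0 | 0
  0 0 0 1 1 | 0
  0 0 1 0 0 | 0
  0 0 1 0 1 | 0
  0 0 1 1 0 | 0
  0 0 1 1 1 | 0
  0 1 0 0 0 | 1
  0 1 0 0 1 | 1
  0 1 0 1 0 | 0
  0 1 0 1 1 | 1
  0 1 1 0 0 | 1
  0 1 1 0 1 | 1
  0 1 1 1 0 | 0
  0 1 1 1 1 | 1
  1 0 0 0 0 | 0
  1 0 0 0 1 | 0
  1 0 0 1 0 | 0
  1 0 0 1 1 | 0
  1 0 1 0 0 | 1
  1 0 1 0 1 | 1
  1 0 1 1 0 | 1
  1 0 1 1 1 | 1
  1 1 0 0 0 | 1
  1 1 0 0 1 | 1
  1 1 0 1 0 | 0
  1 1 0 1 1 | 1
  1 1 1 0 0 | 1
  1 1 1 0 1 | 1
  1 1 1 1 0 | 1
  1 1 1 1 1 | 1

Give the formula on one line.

((e & b) | (((~d & b) & ~e) | (c & a)))

  (e & b) = 00000000010101010000000001010101
  ~d = 11001100110011001100110011001100
  (~d & b) = 00000000110011000000000011001100
  ~e = 10101010101010101010101010101010
  ((~d & b) & ~e) = 00000000100010000000000010001000
  (c & a) = 00000000000000000000111100001111
  (((~d & b) & ~e) | (c & a)) = 00000000100010000000111110001111
  ((e & b) | (((~d & b) & ~e) | (c & a))) = 00000000110111010000111111011111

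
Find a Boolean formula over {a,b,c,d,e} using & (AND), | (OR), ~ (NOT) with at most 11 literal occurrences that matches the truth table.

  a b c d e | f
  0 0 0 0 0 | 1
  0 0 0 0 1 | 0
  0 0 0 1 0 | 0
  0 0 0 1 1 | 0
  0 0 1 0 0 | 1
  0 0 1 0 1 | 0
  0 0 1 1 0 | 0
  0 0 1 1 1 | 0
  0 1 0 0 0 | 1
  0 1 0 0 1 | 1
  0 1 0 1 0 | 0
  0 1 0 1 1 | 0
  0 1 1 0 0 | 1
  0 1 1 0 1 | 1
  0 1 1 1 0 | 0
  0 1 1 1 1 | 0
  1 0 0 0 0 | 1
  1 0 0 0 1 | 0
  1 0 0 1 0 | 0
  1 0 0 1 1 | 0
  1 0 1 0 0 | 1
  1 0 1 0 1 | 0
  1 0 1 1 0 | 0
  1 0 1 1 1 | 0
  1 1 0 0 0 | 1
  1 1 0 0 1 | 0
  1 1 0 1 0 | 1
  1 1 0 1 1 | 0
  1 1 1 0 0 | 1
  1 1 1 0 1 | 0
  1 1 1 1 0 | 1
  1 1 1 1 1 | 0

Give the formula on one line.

((((~a & b) | (~e & ~d)) & (~b | ~d)) | ((~e & b) & a))

  ~a = 11111111111111110000000000000000
  (~a & b) = 00000000111111110000000000000000
  ~e = 10101010101010101010101010101010
  ~d = 11001100110011001100110011001100
  (~e & ~d) = 10001000100010001000100010001000
  ((~a & b) | (~e & ~d)) = 10001000111111111000100010001000
  ~b = 11111111000000001111111100000000
  (~b | ~d) = 11111111110011001111111111001100
  (((~a & b) | (~e & ~d)) & (~b | ~d)) = 10001000110011001000100010001000
  (~e & b) = 00000000101010100000000010101010
  ((~e & b) & a) = 00000000000000000000000010101010
  ((((~a & b) | (~e & ~d)) & (~b | ~d)) | ((~e & b) & a)) = 10001000110011001000100010101010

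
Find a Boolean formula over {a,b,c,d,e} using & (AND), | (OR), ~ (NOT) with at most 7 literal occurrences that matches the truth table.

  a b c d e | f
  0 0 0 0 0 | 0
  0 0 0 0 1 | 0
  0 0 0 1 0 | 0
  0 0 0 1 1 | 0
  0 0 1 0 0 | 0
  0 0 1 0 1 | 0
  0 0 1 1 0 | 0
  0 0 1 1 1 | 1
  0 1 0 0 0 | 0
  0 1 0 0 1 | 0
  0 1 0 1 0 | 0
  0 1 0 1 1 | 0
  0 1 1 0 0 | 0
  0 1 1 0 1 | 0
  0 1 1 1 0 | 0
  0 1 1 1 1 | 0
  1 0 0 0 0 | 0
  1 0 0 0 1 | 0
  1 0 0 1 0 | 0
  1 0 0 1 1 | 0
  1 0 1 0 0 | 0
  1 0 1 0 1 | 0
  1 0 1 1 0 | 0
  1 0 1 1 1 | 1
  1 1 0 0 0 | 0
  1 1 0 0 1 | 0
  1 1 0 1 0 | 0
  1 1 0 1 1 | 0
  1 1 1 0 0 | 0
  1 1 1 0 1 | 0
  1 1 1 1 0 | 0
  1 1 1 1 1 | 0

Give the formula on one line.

((c & ((~d | e) & ~b)) & d)

  ~d = 11001100110011001100110011001100
  (~d | e) = 11011101110111011101110111011101
  ~b = 11111111000000001111111100000000
  ((~d | e) & ~b) = 11011101000000001101110100000000
  (c & ((~d | e) & ~b)) = 00001101000000000000110100000000
  ((c & ((~d | e) & ~b)) & d) = 00000001000000000000000100000000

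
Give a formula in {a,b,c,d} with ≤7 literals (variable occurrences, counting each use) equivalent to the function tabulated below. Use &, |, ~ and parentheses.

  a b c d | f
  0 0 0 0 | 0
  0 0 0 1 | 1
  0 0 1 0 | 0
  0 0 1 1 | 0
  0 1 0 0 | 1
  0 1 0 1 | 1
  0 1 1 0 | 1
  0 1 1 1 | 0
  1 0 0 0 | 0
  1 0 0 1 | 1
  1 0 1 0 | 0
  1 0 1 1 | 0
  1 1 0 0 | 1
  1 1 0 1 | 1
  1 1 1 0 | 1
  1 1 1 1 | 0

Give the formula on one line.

  (d | b) = 0101111101011111
  ~d = 1010101010101010
  ~c = 1100110011001100
  ~a = 1111111100000000
  (~a | ~d) = 1111111110101010
  (a & (~a | ~d)) = 0000000010101010
  (~c | (a & (~a | ~d))) = 1100110011101110
  (~d | (~c | (a & (~a | ~d)))) = 1110111011101110
  ((d | b) & (~d | (~c | (a & (~a | ~d))))) = 0100111001001110

((d | b) & (~d | (~c | (a & (~a | ~d)))))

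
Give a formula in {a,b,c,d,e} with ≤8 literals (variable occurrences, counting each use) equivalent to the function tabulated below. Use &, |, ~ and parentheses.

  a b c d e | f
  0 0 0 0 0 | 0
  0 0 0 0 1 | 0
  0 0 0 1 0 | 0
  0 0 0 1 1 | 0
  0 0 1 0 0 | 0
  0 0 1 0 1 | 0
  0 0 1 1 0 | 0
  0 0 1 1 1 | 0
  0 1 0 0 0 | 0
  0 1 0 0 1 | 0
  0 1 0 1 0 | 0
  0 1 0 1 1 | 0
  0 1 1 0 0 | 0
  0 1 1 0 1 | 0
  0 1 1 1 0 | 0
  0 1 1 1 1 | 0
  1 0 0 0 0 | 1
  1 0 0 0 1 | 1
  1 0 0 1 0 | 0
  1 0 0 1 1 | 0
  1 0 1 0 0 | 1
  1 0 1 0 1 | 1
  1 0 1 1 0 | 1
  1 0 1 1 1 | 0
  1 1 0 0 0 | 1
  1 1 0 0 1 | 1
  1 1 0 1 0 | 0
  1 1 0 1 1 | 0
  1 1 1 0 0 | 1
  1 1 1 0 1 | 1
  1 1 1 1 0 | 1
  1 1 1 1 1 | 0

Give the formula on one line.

  ~a = 11111111111111110000000000000000
  ~d = 11001100110011001100110011001100
  (~a | ~d) = 11111111111111111100110011001100
  ((~a | ~d) & a) = 00000000000000001100110011001100
  (e | a) = 01010101010101011111111111111111
  (d & (e | a)) = 00010001000100010011001100110011
  ~e = 10101010101010101010101010101010
  (c & ~e) = 00001010000010100000101000001010
  ((d & (e | a)) & (c & ~e)) = 00000000000000000000001000000010
  (((~a | ~d) & a) | ((d & (e | a)) & (c & ~e))) = 00000000000000001100111011001110

(((~a | ~d) & a) | ((d & (e | a)) & (c & ~e)))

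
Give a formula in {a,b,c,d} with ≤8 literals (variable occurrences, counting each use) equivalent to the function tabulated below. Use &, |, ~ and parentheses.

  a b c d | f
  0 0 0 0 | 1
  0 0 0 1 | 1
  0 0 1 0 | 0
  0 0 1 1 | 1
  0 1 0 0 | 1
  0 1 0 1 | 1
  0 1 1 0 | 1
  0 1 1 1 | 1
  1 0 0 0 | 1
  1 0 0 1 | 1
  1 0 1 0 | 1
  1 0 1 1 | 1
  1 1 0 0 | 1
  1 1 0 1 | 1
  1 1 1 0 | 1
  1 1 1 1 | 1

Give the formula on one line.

  (a | b) = 0000111111111111
  ((a | b) | d) = 0101111111111111
  (a & c) = 0000000000110011
  ~b = 1111000011110000
  ~c = 1100110011001100
  (~b & ~c) = 1100000011000000
  ((a & c) | (~b & ~c)) = 1100000011110011
  (((a & c) | (~b & ~c)) | d) = 1101010111110111
  (((a | b) | d) | (((a & c) | (~b & ~c)) | d)) = 1101111111111111

(((a | b) | d) | (((a & c) | (~b & ~c)) | d))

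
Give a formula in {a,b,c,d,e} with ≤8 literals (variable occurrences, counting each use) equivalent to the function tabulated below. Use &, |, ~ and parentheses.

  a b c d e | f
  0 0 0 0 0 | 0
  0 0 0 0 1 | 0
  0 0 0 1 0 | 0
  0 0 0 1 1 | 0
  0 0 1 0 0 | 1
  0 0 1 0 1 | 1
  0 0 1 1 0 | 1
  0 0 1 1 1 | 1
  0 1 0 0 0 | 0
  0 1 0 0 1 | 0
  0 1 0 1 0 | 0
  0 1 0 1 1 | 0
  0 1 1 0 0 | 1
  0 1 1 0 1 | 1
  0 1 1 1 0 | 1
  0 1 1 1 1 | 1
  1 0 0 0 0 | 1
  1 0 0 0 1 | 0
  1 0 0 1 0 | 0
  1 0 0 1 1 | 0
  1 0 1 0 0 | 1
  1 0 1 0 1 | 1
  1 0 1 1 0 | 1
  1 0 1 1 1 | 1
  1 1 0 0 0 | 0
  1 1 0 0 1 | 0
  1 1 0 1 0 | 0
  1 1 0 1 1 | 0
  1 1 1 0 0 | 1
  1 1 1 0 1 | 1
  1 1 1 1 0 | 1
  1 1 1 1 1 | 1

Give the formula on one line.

(((~e & (~b & a)) & (e | (~b & (c | ~d)))) | c)

  ~e = 10101010101010101010101010101010
  ~b = 11111111000000001111111100000000
  (~b & a) = 00000000000000001111111100000000
  (~e & (~b & a)) = 00000000000000001010101000000000
  ~d = 11001100110011001100110011001100
  (c | ~d) = 11001111110011111100111111001111
  (~b & (c | ~d)) = 11001111000000001100111100000000
  (e | (~b & (c | ~d))) = 11011111010101011101111101010101
  ((~e & (~b & a)) & (e | (~b & (c | ~d)))) = 00000000000000001000101000000000
  (((~e & (~b & a)) & (e | (~b & (c | ~d)))) | c) = 00001111000011111000111100001111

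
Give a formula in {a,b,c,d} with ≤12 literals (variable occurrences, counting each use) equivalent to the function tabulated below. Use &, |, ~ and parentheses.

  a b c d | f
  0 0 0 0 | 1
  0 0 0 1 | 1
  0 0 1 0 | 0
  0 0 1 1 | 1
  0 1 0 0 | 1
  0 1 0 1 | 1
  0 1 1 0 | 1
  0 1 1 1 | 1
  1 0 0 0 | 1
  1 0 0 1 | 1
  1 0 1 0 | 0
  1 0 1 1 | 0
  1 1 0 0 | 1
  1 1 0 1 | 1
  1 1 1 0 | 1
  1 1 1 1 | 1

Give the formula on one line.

  ~c = 1100110011001100
  (~c | b) = 1100111111001111
  ~a = 1111111100000000
  ~b = 1111000011110000
  (~a & ~b) = 1111000000000000
  ((~c | b) | (~a & ~b)) = 1111111111001111
  ~d = 1010101010101010
  (b & ~d) = 0000101000001010
  (c & d) = 0001000100010001
  ((b & ~d) | (c & d)) = 0001101100011011
  (((~c | b) | (~a & ~b)) & ((b & ~d) | (c & d))) = 0001101100001011
  (~c | (((~c | b) | (~a & ~b)) & ((b & ~d) | (c & d)))) = 1101111111001111

(~c | (((~c | b) | (~a & ~b)) & ((b & ~d) | (c & d))))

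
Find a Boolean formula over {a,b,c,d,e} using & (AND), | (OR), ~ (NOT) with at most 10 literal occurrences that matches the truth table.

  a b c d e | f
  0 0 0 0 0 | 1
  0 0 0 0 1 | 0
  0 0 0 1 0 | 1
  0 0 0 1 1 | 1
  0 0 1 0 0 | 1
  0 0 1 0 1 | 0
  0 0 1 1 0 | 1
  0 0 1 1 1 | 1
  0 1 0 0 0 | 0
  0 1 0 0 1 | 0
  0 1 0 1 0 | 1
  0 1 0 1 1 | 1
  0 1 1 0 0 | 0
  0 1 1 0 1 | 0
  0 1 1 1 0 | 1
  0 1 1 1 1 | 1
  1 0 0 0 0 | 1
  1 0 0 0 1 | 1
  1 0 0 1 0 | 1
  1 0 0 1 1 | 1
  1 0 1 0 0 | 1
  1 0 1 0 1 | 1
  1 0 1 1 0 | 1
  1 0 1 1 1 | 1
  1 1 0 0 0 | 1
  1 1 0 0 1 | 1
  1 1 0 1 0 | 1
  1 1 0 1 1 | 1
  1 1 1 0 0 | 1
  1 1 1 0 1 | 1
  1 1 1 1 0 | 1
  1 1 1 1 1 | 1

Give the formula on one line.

  ~d = 11001100110011001100110011001100
  (a & ~d) = 00000000000000001100110011001100
  ((a & ~d) | d) = 00110011001100111111111111111111
  ~e = 10101010101010101010101010101010
  ~b = 11111111000000001111111100000000
  (d | e) = 01110111011101110111011101110111
  (~b | ~d) = 11111111110011001111111111001100
  ((d | e) & (~b | ~d)) = 01110111010001000111011101000100
  (~b | ((d | e) & (~b | ~d))) = 11111111010001001111111101000100
  (~e & (~b | ((d | e) & (~b | ~d)))) = 10101010000000001010101000000000
  (((a & ~d) | d) | (~e & (~b | ((d | e) & (~b | ~d))))) = 10111011001100111111111111111111

(((a & ~d) | d) | (~e & (~b | ((d | e) & (~b | ~d)))))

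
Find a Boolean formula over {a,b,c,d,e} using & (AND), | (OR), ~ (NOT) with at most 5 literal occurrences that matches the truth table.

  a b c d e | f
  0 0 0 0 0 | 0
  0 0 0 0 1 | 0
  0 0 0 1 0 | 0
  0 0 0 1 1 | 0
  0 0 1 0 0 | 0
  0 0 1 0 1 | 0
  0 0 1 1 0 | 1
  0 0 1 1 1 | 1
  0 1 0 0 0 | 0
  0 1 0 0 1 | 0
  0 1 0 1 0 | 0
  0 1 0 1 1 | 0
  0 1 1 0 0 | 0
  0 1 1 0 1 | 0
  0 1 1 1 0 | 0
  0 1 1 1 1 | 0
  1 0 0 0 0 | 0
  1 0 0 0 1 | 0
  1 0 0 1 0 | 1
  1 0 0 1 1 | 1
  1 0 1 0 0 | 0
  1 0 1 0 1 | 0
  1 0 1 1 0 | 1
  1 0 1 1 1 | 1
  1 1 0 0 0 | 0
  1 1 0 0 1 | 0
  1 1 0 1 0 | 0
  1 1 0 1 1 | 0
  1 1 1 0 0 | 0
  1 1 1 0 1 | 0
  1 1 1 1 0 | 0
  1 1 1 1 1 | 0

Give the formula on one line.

  (a | c) = 00001111000011111111111111111111
  ~b = 11111111000000001111111100000000
  (d | b) = 00110011111111110011001111111111
  (~b & (d | b)) = 00110011000000000011001100000000
  ((a | c) & (~b & (d | b))) = 00000011000000000011001100000000

((a | c) & (~b & (d | b)))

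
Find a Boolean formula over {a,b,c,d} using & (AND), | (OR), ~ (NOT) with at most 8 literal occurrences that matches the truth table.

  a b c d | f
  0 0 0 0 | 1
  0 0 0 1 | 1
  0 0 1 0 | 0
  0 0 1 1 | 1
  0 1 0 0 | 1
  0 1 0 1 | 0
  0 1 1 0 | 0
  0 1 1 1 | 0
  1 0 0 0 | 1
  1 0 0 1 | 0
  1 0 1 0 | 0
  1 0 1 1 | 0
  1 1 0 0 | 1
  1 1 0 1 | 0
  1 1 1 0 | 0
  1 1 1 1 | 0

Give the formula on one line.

  ~c = 1100110011001100
  ~d = 1010101010101010
  (~c & ~d) = 1000100010001000
  ~a = 1111111100000000
  (d & ~a) = 0101010100000000
  ~b = 1111000011110000
  (d | c) = 0111011101110111
  (~b & (d | c)) = 0111000001110000
  ((d & ~a) & (~b & (d | c))) = 0101000000000000
  ((~c & ~d) | ((d & ~a) & (~b & (d | c)))) = 1101100010001000

((~c & ~d) | ((d & ~a) & (~b & (d | c))))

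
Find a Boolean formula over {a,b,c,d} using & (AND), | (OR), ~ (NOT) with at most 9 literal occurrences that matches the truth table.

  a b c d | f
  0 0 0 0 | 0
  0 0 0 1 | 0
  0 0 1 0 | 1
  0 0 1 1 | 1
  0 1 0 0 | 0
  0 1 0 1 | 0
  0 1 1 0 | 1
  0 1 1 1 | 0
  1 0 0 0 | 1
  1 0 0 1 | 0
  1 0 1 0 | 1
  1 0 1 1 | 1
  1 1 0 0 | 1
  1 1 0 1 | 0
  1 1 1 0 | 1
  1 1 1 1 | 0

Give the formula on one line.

(((~b & c) | ~d) & (c | (a & ~d)))

  ~b = 1111000011110000
  (~b & c) = 0011000000110000
  ~d = 1010101010101010
  ((~b & c) | ~d) = 1011101010111010
  (a & ~d) = 0000000010101010
  (c | (a & ~d)) = 0011001110111011
  (((~b & c) | ~d) & (c | (a & ~d))) = 0011001010111010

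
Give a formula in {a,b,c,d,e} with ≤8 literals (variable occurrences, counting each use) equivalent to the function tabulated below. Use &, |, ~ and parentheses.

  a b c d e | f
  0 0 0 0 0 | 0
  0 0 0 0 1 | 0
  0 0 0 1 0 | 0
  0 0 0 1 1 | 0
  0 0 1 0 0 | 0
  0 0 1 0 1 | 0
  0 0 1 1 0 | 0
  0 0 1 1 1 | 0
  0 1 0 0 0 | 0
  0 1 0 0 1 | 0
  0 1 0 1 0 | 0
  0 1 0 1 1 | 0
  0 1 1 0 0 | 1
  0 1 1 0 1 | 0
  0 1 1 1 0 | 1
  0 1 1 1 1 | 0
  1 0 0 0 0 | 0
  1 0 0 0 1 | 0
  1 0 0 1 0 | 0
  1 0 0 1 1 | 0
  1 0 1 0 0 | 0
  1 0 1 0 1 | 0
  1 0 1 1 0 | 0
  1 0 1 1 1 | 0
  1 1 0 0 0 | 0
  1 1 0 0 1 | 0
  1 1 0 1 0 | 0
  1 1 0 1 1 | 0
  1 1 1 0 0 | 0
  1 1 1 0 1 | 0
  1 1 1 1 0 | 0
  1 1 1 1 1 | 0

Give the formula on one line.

  ~e = 10101010101010101010101010101010
  (a | ~e) = 10101010101010101111111111111111
  ~a = 11111111111111110000000000000000
  ((a | ~e) & ~a) = 10101010101010100000000000000000
  (b & c) = 00000000000011110000000000001111
  (((a | ~e) & ~a) & (b & c)) = 00000000000010100000000000000000

(((a | ~e) & ~a) & (b & c))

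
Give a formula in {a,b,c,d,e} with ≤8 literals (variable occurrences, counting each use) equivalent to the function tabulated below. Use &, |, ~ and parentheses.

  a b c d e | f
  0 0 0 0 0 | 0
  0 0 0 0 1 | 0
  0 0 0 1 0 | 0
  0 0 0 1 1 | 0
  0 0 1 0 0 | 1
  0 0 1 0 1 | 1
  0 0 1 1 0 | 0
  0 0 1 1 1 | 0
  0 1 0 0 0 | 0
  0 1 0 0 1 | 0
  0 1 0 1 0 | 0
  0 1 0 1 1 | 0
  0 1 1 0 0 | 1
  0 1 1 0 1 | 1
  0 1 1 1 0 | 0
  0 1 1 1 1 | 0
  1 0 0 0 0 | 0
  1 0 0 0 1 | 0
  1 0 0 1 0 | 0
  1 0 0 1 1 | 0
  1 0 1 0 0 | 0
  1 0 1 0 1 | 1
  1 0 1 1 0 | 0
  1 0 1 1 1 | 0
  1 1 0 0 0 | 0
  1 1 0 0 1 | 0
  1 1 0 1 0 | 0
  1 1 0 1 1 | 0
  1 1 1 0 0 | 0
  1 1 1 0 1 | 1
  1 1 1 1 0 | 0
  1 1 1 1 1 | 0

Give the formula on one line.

  ~e = 10101010101010101010101010101010
  (d & ~e) = 00100010001000100010001000100010
  ~a = 11111111111111110000000000000000
  (~a & c) = 00001111000011110000000000000000
  (e | (~a & c)) = 01011111010111110101010101010101
  (c & (e | (~a & c))) = 00001111000011110000010100000101
  ((d & ~e) | (c & (e | (~a & c)))) = 00101111001011110010011100100111
  ~d = 11001100110011001100110011001100
  (((d & ~e) | (c & (e | (~a & c)))) & ~d) = 00001100000011000000010000000100

(((d & ~e) | (c & (e | (~a & c)))) & ~d)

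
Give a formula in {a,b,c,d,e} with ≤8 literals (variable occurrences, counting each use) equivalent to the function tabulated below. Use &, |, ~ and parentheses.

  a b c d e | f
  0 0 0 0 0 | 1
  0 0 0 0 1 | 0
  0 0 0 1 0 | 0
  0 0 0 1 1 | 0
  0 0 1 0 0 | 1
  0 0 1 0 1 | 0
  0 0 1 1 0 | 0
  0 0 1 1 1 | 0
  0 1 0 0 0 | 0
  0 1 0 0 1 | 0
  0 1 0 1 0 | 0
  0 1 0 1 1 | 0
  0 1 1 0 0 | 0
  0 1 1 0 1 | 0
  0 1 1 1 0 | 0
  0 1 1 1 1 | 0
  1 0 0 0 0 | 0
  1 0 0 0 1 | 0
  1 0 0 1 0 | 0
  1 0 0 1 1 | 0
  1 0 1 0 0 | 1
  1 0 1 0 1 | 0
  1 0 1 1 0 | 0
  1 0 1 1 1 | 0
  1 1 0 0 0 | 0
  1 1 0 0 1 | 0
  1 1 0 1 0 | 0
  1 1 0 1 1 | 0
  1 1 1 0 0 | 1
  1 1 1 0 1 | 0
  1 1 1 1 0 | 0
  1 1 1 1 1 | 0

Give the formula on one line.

(~d & (((~b | a) & (~a | c)) & ~e))

  ~d = 11001100110011001100110011001100
  ~b = 11111111000000001111111100000000
  (~b | a) = 11111111000000001111111111111111
  ~a = 11111111111111110000000000000000
  (~a | c) = 11111111111111110000111100001111
  ((~b | a) & (~a | c)) = 11111111000000000000111100001111
  ~e = 10101010101010101010101010101010
  (((~b | a) & (~a | c)) & ~e) = 10101010000000000000101000001010
  (~d & (((~b | a) & (~a | c)) & ~e)) = 10001000000000000000100000001000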